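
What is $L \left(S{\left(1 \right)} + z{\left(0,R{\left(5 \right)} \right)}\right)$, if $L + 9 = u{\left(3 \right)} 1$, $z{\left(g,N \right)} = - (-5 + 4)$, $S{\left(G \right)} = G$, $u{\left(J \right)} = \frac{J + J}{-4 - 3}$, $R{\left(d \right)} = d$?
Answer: $- \frac{138}{7} \approx -19.714$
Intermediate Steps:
$u{\left(J \right)} = - \frac{2 J}{7}$ ($u{\left(J \right)} = \frac{2 J}{-7} = 2 J \left(- \frac{1}{7}\right) = - \frac{2 J}{7}$)
$z{\left(g,N \right)} = 1$ ($z{\left(g,N \right)} = \left(-1\right) \left(-1\right) = 1$)
$L = - \frac{69}{7}$ ($L = -9 + \left(- \frac{2}{7}\right) 3 \cdot 1 = -9 - \frac{6}{7} = - \frac{69}{7} \approx -9.8571$)
$L \left(S{\left(1 \right)} + z{\left(0,R{\left(5 \right)} \right)}\right) = - \frac{69 \left(1 + 1\right)}{7} = \left(- \frac{69}{7}\right) 2 = - \frac{138}{7}$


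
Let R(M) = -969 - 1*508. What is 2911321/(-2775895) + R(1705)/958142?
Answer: -2793558922497/2659701587090 ≈ -1.0503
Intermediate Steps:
R(M) = -1477 (R(M) = -969 - 508 = -1477)
2911321/(-2775895) + R(1705)/958142 = 2911321/(-2775895) - 1477/958142 = 2911321*(-1/2775895) - 1477*1/958142 = -2911321/2775895 - 1477/958142 = -2793558922497/2659701587090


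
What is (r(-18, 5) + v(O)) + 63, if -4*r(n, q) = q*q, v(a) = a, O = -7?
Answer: 199/4 ≈ 49.750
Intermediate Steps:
r(n, q) = -q²/4 (r(n, q) = -q*q/4 = -q²/4)
(r(-18, 5) + v(O)) + 63 = (-¼*5² - 7) + 63 = (-¼*25 - 7) + 63 = (-25/4 - 7) + 63 = -53/4 + 63 = 199/4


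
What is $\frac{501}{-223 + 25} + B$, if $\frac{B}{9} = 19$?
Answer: $\frac{11119}{66} \approx 168.47$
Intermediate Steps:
$B = 171$ ($B = 9 \cdot 19 = 171$)
$\frac{501}{-223 + 25} + B = \frac{501}{-223 + 25} + 171 = \frac{501}{-198} + 171 = 501 \left(- \frac{1}{198}\right) + 171 = - \frac{167}{66} + 171 = \frac{11119}{66}$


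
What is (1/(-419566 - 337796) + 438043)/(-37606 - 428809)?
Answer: -66351424513/70648999446 ≈ -0.93917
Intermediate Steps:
(1/(-419566 - 337796) + 438043)/(-37606 - 428809) = (1/(-757362) + 438043)/(-466415) = (-1/757362 + 438043)*(-1/466415) = (331757122565/757362)*(-1/466415) = -66351424513/70648999446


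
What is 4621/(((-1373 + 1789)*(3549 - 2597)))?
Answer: 4621/396032 ≈ 0.011668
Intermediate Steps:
4621/(((-1373 + 1789)*(3549 - 2597))) = 4621/((416*952)) = 4621/396032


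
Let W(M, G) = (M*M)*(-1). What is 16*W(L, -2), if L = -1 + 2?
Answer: -16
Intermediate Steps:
L = 1
W(M, G) = -M² (W(M, G) = M²*(-1) = -M²)
16*W(L, -2) = 16*(-1*1²) = 16*(-1*1) = 16*(-1) = -16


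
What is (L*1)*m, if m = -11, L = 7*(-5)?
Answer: 385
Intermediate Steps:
L = -35
(L*1)*m = -35*1*(-11) = -35*(-11) = 385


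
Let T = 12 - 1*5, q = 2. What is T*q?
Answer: 14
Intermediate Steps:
T = 7 (T = 12 - 5 = 7)
T*q = 7*2 = 14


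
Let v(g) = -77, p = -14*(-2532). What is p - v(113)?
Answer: 35525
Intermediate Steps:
p = 35448
p - v(113) = 35448 - 1*(-77) = 35448 + 77 = 35525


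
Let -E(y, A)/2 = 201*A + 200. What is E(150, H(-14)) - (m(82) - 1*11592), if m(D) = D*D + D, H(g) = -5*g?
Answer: -23754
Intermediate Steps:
E(y, A) = -400 - 402*A (E(y, A) = -2*(201*A + 200) = -2*(200 + 201*A) = -400 - 402*A)
m(D) = D + D² (m(D) = D² + D = D + D²)
E(150, H(-14)) - (m(82) - 1*11592) = (-400 - (-2010)*(-14)) - (82*(1 + 82) - 1*11592) = (-400 - 402*70) - (82*83 - 11592) = (-400 - 28140) - (6806 - 11592) = -28540 - 1*(-4786) = -28540 + 4786 = -23754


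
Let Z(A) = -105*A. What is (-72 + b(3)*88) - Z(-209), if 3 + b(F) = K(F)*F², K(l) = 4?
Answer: -19113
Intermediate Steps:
b(F) = -3 + 4*F²
(-72 + b(3)*88) - Z(-209) = (-72 + (-3 + 4*3²)*88) - (-105)*(-209) = (-72 + (-3 + 4*9)*88) - 1*21945 = (-72 + (-3 + 36)*88) - 21945 = (-72 + 33*88) - 21945 = (-72 + 2904) - 21945 = 2832 - 21945 = -19113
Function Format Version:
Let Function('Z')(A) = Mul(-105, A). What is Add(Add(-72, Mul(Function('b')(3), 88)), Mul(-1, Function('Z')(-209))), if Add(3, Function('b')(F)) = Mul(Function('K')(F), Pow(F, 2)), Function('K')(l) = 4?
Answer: -19113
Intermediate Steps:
Function('b')(F) = Add(-3, Mul(4, Pow(F, 2)))
Add(Add(-72, Mul(Function('b')(3), 88)), Mul(-1, Function('Z')(-209))) = Add(Add(-72, Mul(Add(-3, Mul(4, Pow(3, 2))), 88)), Mul(-1, Mul(-105, -209))) = Add(Add(-72, Mul(Add(-3, Mul(4, 9)), 88)), Mul(-1, 21945)) = Add(Add(-72, Mul(Add(-3, 36), 88)), -21945) = Add(Add(-72, Mul(33, 88)), -21945) = Add(Add(-72, 2904), -21945) = Add(2832, -21945) = -19113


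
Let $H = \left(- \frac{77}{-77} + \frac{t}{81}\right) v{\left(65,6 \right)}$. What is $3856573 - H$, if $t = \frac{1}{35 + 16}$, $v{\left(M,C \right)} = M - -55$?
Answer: $\frac{5310335741}{1377} \approx 3.8565 \cdot 10^{6}$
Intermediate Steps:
$v{\left(M,C \right)} = 55 + M$ ($v{\left(M,C \right)} = M + 55 = 55 + M$)
$t = \frac{1}{51} \approx 0.019608$
$H = \frac{165280}{1377}$ ($H = \left(- \frac{77}{-77} + \frac{1}{51 \cdot 81}\right) \left(55 + 65\right) = \left(\left(-77\right) \left(- \frac{1}{77}\right) + \frac{1}{51} \cdot \frac{1}{81}\right) 120 = \left(1 + \frac{1}{4131}\right) 120 = \frac{4132}{4131} \cdot 120 = \frac{165280}{1377} \approx 120.03$)
$3856573 - H = 3856573 - \frac{165280}{1377} = \frac{5310335741}{1377}$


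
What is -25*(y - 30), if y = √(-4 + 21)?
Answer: 750 - 25*√17 ≈ 646.92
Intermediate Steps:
y = √17 ≈ 4.1231
-25*(y - 30) = -25*(√17 - 30) = -25*(-30 + √17) = 750 - 25*√17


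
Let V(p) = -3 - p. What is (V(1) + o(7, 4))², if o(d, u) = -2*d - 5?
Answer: 529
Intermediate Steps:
o(d, u) = -5 - 2*d
(V(1) + o(7, 4))² = ((-3 - 1*1) + (-5 - 2*7))² = ((-3 - 1) + (-5 - 14))² = (-4 - 19)² = (-23)² = 529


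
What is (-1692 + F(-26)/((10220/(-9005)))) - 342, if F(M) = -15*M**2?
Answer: 3526161/511 ≈ 6900.5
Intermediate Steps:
(-1692 + F(-26)/((10220/(-9005)))) - 342 = (-1692 + (-15*(-26)**2)/((10220/(-9005)))) - 342 = (-1692 + (-15*676)/((10220*(-1/9005)))) - 342 = (-1692 - 10140/(-2044/1801)) - 342 = (-1692 - 10140*(-1801/2044)) - 342 = (-1692 + 4565535/511) - 342 = 3700923/511 - 342 = 3526161/511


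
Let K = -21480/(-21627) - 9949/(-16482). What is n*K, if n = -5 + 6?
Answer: 63244487/39606246 ≈ 1.5968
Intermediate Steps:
n = 1
K = 63244487/39606246 (K = -21480*(-1/21627) - 9949*(-1/16482) = 7160/7209 + 9949/16482 = 63244487/39606246 ≈ 1.5968)
n*K = 1*(63244487/39606246) = 63244487/39606246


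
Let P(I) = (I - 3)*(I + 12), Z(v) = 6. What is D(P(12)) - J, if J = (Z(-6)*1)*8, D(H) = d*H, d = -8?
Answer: -1776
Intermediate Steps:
P(I) = (-3 + I)*(12 + I)
D(H) = -8*H
J = 48 (J = (6*1)*8 = 6*8 = 48)
D(P(12)) - J = -8*(-36 + 12² + 9*12) - 1*48 = -8*(-36 + 144 + 108) - 48 = -8*216 - 48 = -1728 - 48 = -1776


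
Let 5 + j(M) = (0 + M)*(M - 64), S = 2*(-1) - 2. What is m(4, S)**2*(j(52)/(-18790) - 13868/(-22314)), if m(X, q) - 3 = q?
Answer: 137307613/209640030 ≈ 0.65497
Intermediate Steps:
S = -4 (S = -2 - 2 = -4)
j(M) = -5 + M*(-64 + M) (j(M) = -5 + (0 + M)*(M - 64) = -5 + M*(-64 + M))
m(X, q) = 3 + q
m(4, S)**2*(j(52)/(-18790) - 13868/(-22314)) = (3 - 4)**2*((-5 + 52**2 - 64*52)/(-18790) - 13868/(-22314)) = (-1)**2*((-5 + 2704 - 3328)*(-1/18790) - 13868*(-1/22314)) = 1*(-629*(-1/18790) + 6934/11157) = 1*(629/18790 + 6934/11157) = 1*(137307613/209640030) = 137307613/209640030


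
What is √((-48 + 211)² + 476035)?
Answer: 2*√125651 ≈ 708.95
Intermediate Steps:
√((-48 + 211)² + 476035) = √(163² + 476035) = √(26569 + 476035) = √502604 = 2*√125651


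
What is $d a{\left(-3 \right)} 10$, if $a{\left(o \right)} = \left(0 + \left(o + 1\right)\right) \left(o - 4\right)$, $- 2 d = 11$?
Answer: $-770$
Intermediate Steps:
$d = - \frac{11}{2}$ ($d = \left(- \frac{1}{2}\right) 11 = - \frac{11}{2} \approx -5.5$)
$a{\left(o \right)} = \left(1 + o\right) \left(-4 + o\right)$ ($a{\left(o \right)} = \left(0 + \left(1 + o\right)\right) \left(-4 + o\right) = \left(1 + o\right) \left(-4 + o\right)$)
$d a{\left(-3 \right)} 10 = - \frac{11 \left(-4 + \left(-3\right)^{2} - -9\right)}{2} \cdot 10 = - \frac{11 \left(-4 + 9 + 9\right)}{2} \cdot 10 = \left(- \frac{11}{2}\right) 14 \cdot 10 = \left(-77\right) 10 = -770$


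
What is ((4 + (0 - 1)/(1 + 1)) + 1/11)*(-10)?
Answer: -395/11 ≈ -35.909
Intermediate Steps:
((4 + (0 - 1)/(1 + 1)) + 1/11)*(-10) = ((4 - 1/2) + 1/11)*(-10) = ((4 - 1*½) + 1/11)*(-10) = ((4 - ½) + 1/11)*(-10) = (7/2 + 1/11)*(-10) = (79/22)*(-10) = -395/11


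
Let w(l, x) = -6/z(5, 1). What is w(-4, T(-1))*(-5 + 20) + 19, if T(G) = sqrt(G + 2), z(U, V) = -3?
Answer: 49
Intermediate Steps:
T(G) = sqrt(2 + G)
w(l, x) = 2 (w(l, x) = -6/(-3) = -6*(-1/3) = 2)
w(-4, T(-1))*(-5 + 20) + 19 = 2*(-5 + 20) + 19 = 2*15 + 19 = 30 + 19 = 49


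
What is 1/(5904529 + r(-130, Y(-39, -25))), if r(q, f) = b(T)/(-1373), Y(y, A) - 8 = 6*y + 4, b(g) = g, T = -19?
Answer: 1373/8106918336 ≈ 1.6936e-7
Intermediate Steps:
Y(y, A) = 12 + 6*y (Y(y, A) = 8 + (6*y + 4) = 8 + (4 + 6*y) = 12 + 6*y)
r(q, f) = 19/1373 (r(q, f) = -19/(-1373) = -19*(-1/1373) = 19/1373)
1/(5904529 + r(-130, Y(-39, -25))) = 1/(5904529 + 19/1373) = 1/(8106918336/1373) = 1373/8106918336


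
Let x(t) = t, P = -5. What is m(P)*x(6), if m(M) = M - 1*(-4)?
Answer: -6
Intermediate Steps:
m(M) = 4 + M (m(M) = M + 4 = 4 + M)
m(P)*x(6) = (4 - 5)*6 = -1*6 = -6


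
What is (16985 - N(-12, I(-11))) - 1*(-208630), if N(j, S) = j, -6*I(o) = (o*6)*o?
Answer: 225627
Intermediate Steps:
I(o) = -o² (I(o) = -o*6*o/6 = -6*o*o/6 = -o²)
(16985 - N(-12, I(-11))) - 1*(-208630) = (16985 - 1*(-12)) - 1*(-208630) = (16985 + 12) + 208630 = 16997 + 208630 = 225627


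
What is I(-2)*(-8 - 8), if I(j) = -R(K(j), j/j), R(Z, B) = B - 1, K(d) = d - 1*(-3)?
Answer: 0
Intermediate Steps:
K(d) = 3 + d (K(d) = d + 3 = 3 + d)
R(Z, B) = -1 + B
I(j) = 0 (I(j) = -(-1 + j/j) = -(-1 + 1) = -1*0 = 0)
I(-2)*(-8 - 8) = 0*(-8 - 8) = 0*(-16) = 0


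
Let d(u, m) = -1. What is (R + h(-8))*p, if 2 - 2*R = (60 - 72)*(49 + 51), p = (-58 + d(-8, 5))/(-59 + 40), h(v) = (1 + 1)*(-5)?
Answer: 34869/19 ≈ 1835.2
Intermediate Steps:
h(v) = -10 (h(v) = 2*(-5) = -10)
p = 59/19 (p = (-58 - 1)/(-59 + 40) = -59/(-19) = -59*(-1/19) = 59/19 ≈ 3.1053)
R = 601 (R = 1 - (60 - 72)*(49 + 51)/2 = 1 - (-6)*100 = 1 - ½*(-1200) = 1 + 600 = 601)
(R + h(-8))*p = (601 - 10)*(59/19) = 591*(59/19) = 34869/19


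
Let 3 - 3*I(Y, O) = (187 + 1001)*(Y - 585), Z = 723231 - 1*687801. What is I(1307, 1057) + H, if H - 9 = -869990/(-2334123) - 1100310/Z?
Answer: -71654711241937/250599933 ≈ -2.8593e+5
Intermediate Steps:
Z = 35430 (Z = 723231 - 687801 = 35430)
I(Y, O) = 231661 - 396*Y (I(Y, O) = 1 - (187 + 1001)*(Y - 585)/3 = 1 - 396*(-585 + Y) = 1 - (-694980 + 1188*Y)/3 = 1 + (231660 - 396*Y) = 231661 - 396*Y)
H = -5433797974/250599933 (H = 9 + (-869990/(-2334123) - 1100310/35430) = 9 + (-869990*(-1/2334123) - 1100310*1/35430) = 9 + (79090/212193 - 36677/1181) = 9 - 7689197371/250599933 = -5433797974/250599933 ≈ -21.683)
I(1307, 1057) + H = (231661 - 396*1307) - 5433797974/250599933 = (231661 - 517572) - 5433797974/250599933 = -285911 - 5433797974/250599933 = -71654711241937/250599933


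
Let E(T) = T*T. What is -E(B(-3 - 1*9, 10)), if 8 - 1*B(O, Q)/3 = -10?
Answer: -2916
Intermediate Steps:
B(O, Q) = 54 (B(O, Q) = 24 - 3*(-10) = 24 + 30 = 54)
E(T) = T**2
-E(B(-3 - 1*9, 10)) = -1*54**2 = -1*2916 = -2916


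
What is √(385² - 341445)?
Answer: 2*I*√48305 ≈ 439.57*I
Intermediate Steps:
√(385² - 341445) = √(148225 - 341445) = √(-193220) = 2*I*√48305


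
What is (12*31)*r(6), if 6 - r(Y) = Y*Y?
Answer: -11160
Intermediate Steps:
r(Y) = 6 - Y² (r(Y) = 6 - Y*Y = 6 - Y²)
(12*31)*r(6) = (12*31)*(6 - 1*6²) = 372*(6 - 1*36) = 372*(6 - 36) = 372*(-30) = -11160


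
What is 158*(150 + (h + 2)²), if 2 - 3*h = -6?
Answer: 244268/9 ≈ 27141.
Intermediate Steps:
h = 8/3 (h = ⅔ - ⅓*(-6) = ⅔ + 2 = 8/3 ≈ 2.6667)
158*(150 + (h + 2)²) = 158*(150 + (8/3 + 2)²) = 158*(150 + (14/3)²) = 158*(150 + 196/9) = 158*(1546/9) = 244268/9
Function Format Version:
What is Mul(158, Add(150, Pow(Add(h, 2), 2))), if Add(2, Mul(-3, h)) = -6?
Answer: Rational(244268, 9) ≈ 27141.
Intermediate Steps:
h = Rational(8, 3) (h = Add(Rational(2, 3), Mul(Rational(-1, 3), -6)) = Add(Rational(2, 3), 2) = Rational(8, 3) ≈ 2.6667)
Mul(158, Add(150, Pow(Add(h, 2), 2))) = Mul(158, Add(150, Pow(Add(Rational(8, 3), 2), 2))) = Mul(158, Add(150, Pow(Rational(14, 3), 2))) = Mul(158, Add(150, Rational(196, 9))) = Mul(158, Rational(1546, 9)) = Rational(244268, 9)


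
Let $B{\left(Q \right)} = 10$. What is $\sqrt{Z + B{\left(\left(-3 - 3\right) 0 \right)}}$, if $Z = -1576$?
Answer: $3 i \sqrt{174} \approx 39.573 i$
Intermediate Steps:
$\sqrt{Z + B{\left(\left(-3 - 3\right) 0 \right)}} = \sqrt{-1576 + 10} = \sqrt{-1566} = 3 i \sqrt{174}$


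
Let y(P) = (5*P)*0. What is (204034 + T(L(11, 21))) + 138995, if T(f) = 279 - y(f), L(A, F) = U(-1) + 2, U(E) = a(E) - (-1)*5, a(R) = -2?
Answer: 343308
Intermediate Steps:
U(E) = 3 (U(E) = -2 - (-1)*5 = -2 - 1*(-5) = -2 + 5 = 3)
y(P) = 0
L(A, F) = 5 (L(A, F) = 3 + 2 = 5)
T(f) = 279 (T(f) = 279 - 1*0 = 279 + 0 = 279)
(204034 + T(L(11, 21))) + 138995 = (204034 + 279) + 138995 = 204313 + 138995 = 343308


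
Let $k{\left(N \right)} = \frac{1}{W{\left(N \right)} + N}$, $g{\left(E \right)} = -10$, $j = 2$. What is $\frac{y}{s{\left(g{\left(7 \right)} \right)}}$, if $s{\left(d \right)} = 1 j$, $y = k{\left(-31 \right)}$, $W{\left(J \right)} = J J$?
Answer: $\frac{1}{1860} \approx 0.00053763$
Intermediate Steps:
$W{\left(J \right)} = J^{2}$
$k{\left(N \right)} = \frac{1}{N + N^{2}}$ ($k{\left(N \right)} = \frac{1}{N^{2} + N} = \frac{1}{N + N^{2}}$)
$y = \frac{1}{930}$ ($y = \frac{1}{\left(-31\right) \left(1 - 31\right)} = - \frac{1}{31 \left(-30\right)} = \left(- \frac{1}{31}\right) \left(- \frac{1}{30}\right) = \frac{1}{930} \approx 0.0010753$)
$s{\left(d \right)} = 2$ ($s{\left(d \right)} = 1 \cdot 2 = 2$)
$\frac{y}{s{\left(g{\left(7 \right)} \right)}} = \frac{1}{930 \cdot 2} = \frac{1}{930} \cdot \frac{1}{2} = \frac{1}{1860}$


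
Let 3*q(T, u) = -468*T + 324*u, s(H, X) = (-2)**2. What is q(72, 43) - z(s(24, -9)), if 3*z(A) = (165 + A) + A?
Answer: -19937/3 ≈ -6645.7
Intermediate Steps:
s(H, X) = 4
q(T, u) = -156*T + 108*u (q(T, u) = (-468*T + 324*u)/3 = -156*T + 108*u)
z(A) = 55 + 2*A/3 (z(A) = ((165 + A) + A)/3 = (165 + 2*A)/3 = 55 + 2*A/3)
q(72, 43) - z(s(24, -9)) = (-156*72 + 108*43) - (55 + (2/3)*4) = (-11232 + 4644) - (55 + 8/3) = -6588 - 1*173/3 = -6588 - 173/3 = -19937/3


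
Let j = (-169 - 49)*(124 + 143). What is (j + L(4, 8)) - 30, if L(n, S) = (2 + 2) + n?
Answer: -58228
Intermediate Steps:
L(n, S) = 4 + n
j = -58206 (j = -218*267 = -58206)
(j + L(4, 8)) - 30 = (-58206 + (4 + 4)) - 30 = (-58206 + 8) - 30 = -58198 - 30 = -58228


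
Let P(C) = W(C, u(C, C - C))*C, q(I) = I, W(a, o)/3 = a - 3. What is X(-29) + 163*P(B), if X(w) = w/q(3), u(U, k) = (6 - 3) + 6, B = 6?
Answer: 26377/3 ≈ 8792.3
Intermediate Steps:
u(U, k) = 9 (u(U, k) = 3 + 6 = 9)
W(a, o) = -9 + 3*a (W(a, o) = 3*(a - 3) = 3*(-3 + a) = -9 + 3*a)
X(w) = w/3
P(C) = C*(-9 + 3*C) (P(C) = (-9 + 3*C)*C = C*(-9 + 3*C))
X(-29) + 163*P(B) = (⅓)*(-29) + 163*(3*6*(-3 + 6)) = -29/3 + 163*(3*6*3) = -29/3 + 163*54 = -29/3 + 8802 = 26377/3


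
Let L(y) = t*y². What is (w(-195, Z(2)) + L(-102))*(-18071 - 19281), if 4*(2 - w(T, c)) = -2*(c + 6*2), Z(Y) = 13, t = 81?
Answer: -31477968452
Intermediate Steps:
L(y) = 81*y²
w(T, c) = 8 + c/2 (w(T, c) = 2 - (-1)*(c + 6*2)/2 = 2 - (-1)*(c + 12)/2 = 2 - (-1)*(12 + c)/2 = 2 - (-24 - 2*c)/4 = 2 + (6 + c/2) = 8 + c/2)
(w(-195, Z(2)) + L(-102))*(-18071 - 19281) = ((8 + (½)*13) + 81*(-102)²)*(-18071 - 19281) = ((8 + 13/2) + 81*10404)*(-37352) = (29/2 + 842724)*(-37352) = (1685477/2)*(-37352) = -31477968452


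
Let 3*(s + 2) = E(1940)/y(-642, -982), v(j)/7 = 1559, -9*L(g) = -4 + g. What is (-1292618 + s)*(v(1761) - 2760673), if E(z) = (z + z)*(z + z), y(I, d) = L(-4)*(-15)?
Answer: 4589294444800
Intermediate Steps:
L(g) = 4/9 - g/9 (L(g) = -(-4 + g)/9 = 4/9 - g/9)
y(I, d) = -40/3 (y(I, d) = (4/9 - ⅑*(-4))*(-15) = (4/9 + 4/9)*(-15) = (8/9)*(-15) = -40/3)
E(z) = 4*z² (E(z) = (2*z)*(2*z) = 4*z²)
v(j) = 10913 (v(j) = 7*1559 = 10913)
s = -376362 (s = -2 + ((4*1940²)/(-40/3))/3 = -2 + ((4*3763600)*(-3/40))/3 = -2 + (15054400*(-3/40))/3 = -2 + (⅓)*(-1129080) = -2 - 376360 = -376362)
(-1292618 + s)*(v(1761) - 2760673) = (-1292618 - 376362)*(10913 - 2760673) = -1668980*(-2749760) = 4589294444800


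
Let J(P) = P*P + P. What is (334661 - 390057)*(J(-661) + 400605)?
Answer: -46358973540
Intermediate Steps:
J(P) = P + P² (J(P) = P² + P = P + P²)
(334661 - 390057)*(J(-661) + 400605) = (334661 - 390057)*(-661*(1 - 661) + 400605) = -55396*(-661*(-660) + 400605) = -55396*(436260 + 400605) = -55396*836865 = -46358973540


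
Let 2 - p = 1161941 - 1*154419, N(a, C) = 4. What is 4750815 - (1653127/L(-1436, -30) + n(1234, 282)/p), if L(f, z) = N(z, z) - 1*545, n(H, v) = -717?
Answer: 863728102935981/181689440 ≈ 4.7539e+6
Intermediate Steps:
L(f, z) = -541 (L(f, z) = 4 - 1*545 = 4 - 545 = -541)
p = -1007520 (p = 2 - (1161941 - 1*154419) = 2 - (1161941 - 154419) = 2 - 1*1007522 = 2 - 1007522 = -1007520)
4750815 - (1653127/L(-1436, -30) + n(1234, 282)/p) = 4750815 - (1653127/(-541) - 717/(-1007520)) = 4750815 - (1653127*(-1/541) - 717*(-1/1007520)) = 4750815 - (-1653127/541 + 239/335840) = 4750815 - 1*(-555186042381/181689440) = 4750815 + 555186042381/181689440 = 863728102935981/181689440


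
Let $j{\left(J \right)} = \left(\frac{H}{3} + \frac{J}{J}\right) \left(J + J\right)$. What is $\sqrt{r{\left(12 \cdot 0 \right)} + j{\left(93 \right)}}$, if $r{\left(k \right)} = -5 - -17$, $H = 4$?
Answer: $\sqrt{446} \approx 21.119$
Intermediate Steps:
$j{\left(J \right)} = \frac{14 J}{3}$ ($j{\left(J \right)} = \left(\frac{4}{3} + \frac{J}{J}\right) \left(J + J\right) = \left(4 \cdot \frac{1}{3} + 1\right) 2 J = \left(\frac{4}{3} + 1\right) 2 J = \frac{7 \cdot 2 J}{3} = \frac{14 J}{3}$)
$r{\left(k \right)} = 12$ ($r{\left(k \right)} = -5 + 17 = 12$)
$\sqrt{r{\left(12 \cdot 0 \right)} + j{\left(93 \right)}} = \sqrt{12 + \frac{14}{3} \cdot 93} = \sqrt{12 + 434} = \sqrt{446}$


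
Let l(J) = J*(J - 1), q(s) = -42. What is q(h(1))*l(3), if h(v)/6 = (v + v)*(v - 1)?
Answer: -252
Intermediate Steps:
h(v) = 12*v*(-1 + v) (h(v) = 6*((v + v)*(v - 1)) = 6*((2*v)*(-1 + v)) = 6*(2*v*(-1 + v)) = 12*v*(-1 + v))
l(J) = J*(-1 + J)
q(h(1))*l(3) = -126*(-1 + 3) = -126*2 = -42*6 = -252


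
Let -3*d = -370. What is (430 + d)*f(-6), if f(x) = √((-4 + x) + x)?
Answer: 6640*I/3 ≈ 2213.3*I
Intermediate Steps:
f(x) = √(-4 + 2*x)
d = 370/3 (d = -⅓*(-370) = 370/3 ≈ 123.33)
(430 + d)*f(-6) = (430 + 370/3)*√(-4 + 2*(-6)) = 1660*√(-4 - 12)/3 = 1660*√(-16)/3 = 1660*(4*I)/3 = 6640*I/3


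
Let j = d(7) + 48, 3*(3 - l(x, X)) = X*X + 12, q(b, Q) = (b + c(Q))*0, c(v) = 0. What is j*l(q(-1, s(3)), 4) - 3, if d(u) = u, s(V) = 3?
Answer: -1054/3 ≈ -351.33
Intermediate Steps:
q(b, Q) = 0 (q(b, Q) = (b + 0)*0 = b*0 = 0)
l(x, X) = -1 - X²/3 (l(x, X) = 3 - (X*X + 12)/3 = 3 - (X² + 12)/3 = 3 - (12 + X²)/3 = 3 + (-4 - X²/3) = -1 - X²/3)
j = 55 (j = 7 + 48 = 55)
j*l(q(-1, s(3)), 4) - 3 = 55*(-1 - ⅓*4²) - 3 = 55*(-1 - ⅓*16) - 3 = 55*(-1 - 16/3) - 3 = 55*(-19/3) - 3 = -1045/3 - 3 = -1054/3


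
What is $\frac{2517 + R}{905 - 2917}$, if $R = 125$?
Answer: $- \frac{1321}{1006} \approx -1.3131$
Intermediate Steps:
$\frac{2517 + R}{905 - 2917} = \frac{2517 + 125}{905 - 2917} = \frac{2642}{-2012} = 2642 \left(- \frac{1}{2012}\right) = - \frac{1321}{1006}$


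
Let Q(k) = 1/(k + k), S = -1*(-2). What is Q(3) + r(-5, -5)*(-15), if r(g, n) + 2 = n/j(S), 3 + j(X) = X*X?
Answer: 631/6 ≈ 105.17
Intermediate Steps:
S = 2
Q(k) = 1/(2*k)
j(X) = -3 + X² (j(X) = -3 + X*X = -3 + X²)
r(g, n) = -2 + n (r(g, n) = -2 + n/(-3 + 2²) = -2 + n/(-3 + 4) = -2 + n/1 = -2 + n*1 = -2 + n)
Q(3) + r(-5, -5)*(-15) = (½)/3 + (-2 - 5)*(-15) = (½)*(⅓) - 7*(-15) = ⅙ + 105 = 631/6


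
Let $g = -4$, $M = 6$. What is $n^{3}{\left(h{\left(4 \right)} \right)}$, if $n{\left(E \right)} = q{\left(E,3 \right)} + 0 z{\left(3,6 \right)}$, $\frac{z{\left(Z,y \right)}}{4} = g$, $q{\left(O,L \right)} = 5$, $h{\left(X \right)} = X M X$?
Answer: $125$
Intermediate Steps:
$h{\left(X \right)} = 6 X^{2}$ ($h{\left(X \right)} = X 6 X = 6 X X = 6 X^{2}$)
$z{\left(Z,y \right)} = -16$ ($z{\left(Z,y \right)} = 4 \left(-4\right) = -16$)
$n{\left(E \right)} = 5$ ($n{\left(E \right)} = 5 + 0 \left(-16\right) = 5 + 0 = 5$)
$n^{3}{\left(h{\left(4 \right)} \right)} = 5^{3} = 125$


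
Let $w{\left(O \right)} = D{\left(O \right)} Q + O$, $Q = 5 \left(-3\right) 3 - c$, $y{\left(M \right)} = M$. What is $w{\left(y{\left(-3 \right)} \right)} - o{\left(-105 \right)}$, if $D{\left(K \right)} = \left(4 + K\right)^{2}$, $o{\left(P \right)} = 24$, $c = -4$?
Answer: $-68$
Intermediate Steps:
$Q = -41$ ($Q = 5 \left(-3\right) 3 - -4 = \left(-15\right) 3 + 4 = -45 + 4 = -41$)
$w{\left(O \right)} = O - 41 \left(4 + O\right)^{2}$ ($w{\left(O \right)} = \left(4 + O\right)^{2} \left(-41\right) + O = - 41 \left(4 + O\right)^{2} + O = O - 41 \left(4 + O\right)^{2}$)
$w{\left(y{\left(-3 \right)} \right)} - o{\left(-105 \right)} = \left(-3 - 41 \left(4 - 3\right)^{2}\right) - 24 = \left(-3 - 41 \cdot 1^{2}\right) - 24 = \left(-3 - 41\right) - 24 = -44 - 24 = -68$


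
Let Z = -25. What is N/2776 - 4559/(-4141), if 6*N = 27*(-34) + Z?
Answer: 72029741/68972496 ≈ 1.0443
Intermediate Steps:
N = -943/6 (N = (27*(-34) - 25)/6 = (-918 - 25)/6 = (⅙)*(-943) = -943/6 ≈ -157.17)
N/2776 - 4559/(-4141) = -943/6/2776 - 4559/(-4141) = -943/6*1/2776 - 4559*(-1/4141) = -943/16656 + 4559/4141 = 72029741/68972496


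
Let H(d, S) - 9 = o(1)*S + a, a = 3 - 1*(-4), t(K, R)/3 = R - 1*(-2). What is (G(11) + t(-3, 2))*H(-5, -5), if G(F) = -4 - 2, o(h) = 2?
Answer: 36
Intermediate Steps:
t(K, R) = 6 + 3*R (t(K, R) = 3*(R - 1*(-2)) = 3*(R + 2) = 3*(2 + R) = 6 + 3*R)
a = 7 (a = 3 + 4 = 7)
H(d, S) = 16 + 2*S (H(d, S) = 9 + (2*S + 7) = 9 + (7 + 2*S) = 16 + 2*S)
G(F) = -6
(G(11) + t(-3, 2))*H(-5, -5) = (-6 + (6 + 3*2))*(16 + 2*(-5)) = (-6 + (6 + 6))*(16 - 10) = (-6 + 12)*6 = 6*6 = 36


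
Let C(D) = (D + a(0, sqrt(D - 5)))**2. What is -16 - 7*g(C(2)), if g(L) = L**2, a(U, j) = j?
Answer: 313 - 56*I*sqrt(3) ≈ 313.0 - 96.995*I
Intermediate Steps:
C(D) = (D + sqrt(-5 + D))**2 (C(D) = (D + sqrt(D - 5))**2 = (D + sqrt(-5 + D))**2)
-16 - 7*g(C(2)) = -16 - 7*(2 + sqrt(-5 + 2))**4 = -16 - 7*(2 + sqrt(-3))**4 = -16 - 7*(2 + I*sqrt(3))**4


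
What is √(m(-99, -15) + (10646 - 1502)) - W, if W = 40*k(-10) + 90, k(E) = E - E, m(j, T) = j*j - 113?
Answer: -90 + 4*√1177 ≈ 47.230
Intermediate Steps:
m(j, T) = -113 + j² (m(j, T) = j² - 113 = -113 + j²)
k(E) = 0
W = 90 (W = 40*0 + 90 = 0 + 90 = 90)
√(m(-99, -15) + (10646 - 1502)) - W = √((-113 + (-99)²) + (10646 - 1502)) - 1*90 = √((-113 + 9801) + 9144) - 90 = √(9688 + 9144) - 90 = √18832 - 90 = 4*√1177 - 90 = -90 + 4*√1177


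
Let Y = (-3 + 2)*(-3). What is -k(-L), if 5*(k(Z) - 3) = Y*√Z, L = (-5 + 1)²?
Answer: -3 - 12*I/5 ≈ -3.0 - 2.4*I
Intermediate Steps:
L = 16 (L = (-4)² = 16)
Y = 3 (Y = -1*(-3) = 3)
k(Z) = 3 + 3*√Z/5 (k(Z) = 3 + (3*√Z)/5 = 3 + 3*√Z/5)
-k(-L) = -(3 + 3*√(-1*16)/5) = -(3 + 3*√(-16)/5) = -(3 + 3*(4*I)/5) = -(3 + 12*I/5) = -3 - 12*I/5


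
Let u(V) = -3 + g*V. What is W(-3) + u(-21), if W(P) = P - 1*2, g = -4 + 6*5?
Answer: -554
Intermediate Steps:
g = 26 (g = -4 + 30 = 26)
W(P) = -2 + P (W(P) = P - 2 = -2 + P)
u(V) = -3 + 26*V
W(-3) + u(-21) = (-2 - 3) + (-3 + 26*(-21)) = -5 + (-3 - 546) = -5 - 549 = -554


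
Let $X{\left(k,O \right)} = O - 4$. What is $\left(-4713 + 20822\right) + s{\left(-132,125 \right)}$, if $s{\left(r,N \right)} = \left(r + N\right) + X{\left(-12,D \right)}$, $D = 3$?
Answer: $16101$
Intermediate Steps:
$X{\left(k,O \right)} = -4 + O$
$s{\left(r,N \right)} = -1 + N + r$ ($s{\left(r,N \right)} = \left(r + N\right) + \left(-4 + 3\right) = \left(N + r\right) - 1 = -1 + N + r$)
$\left(-4713 + 20822\right) + s{\left(-132,125 \right)} = \left(-4713 + 20822\right) - 8 = 16109 - 8 = 16101$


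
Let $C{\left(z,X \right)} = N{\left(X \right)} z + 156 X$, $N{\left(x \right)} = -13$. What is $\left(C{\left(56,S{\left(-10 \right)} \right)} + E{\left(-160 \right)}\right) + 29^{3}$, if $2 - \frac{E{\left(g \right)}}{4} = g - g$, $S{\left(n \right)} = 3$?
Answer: $24137$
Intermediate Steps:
$E{\left(g \right)} = 8$ ($E{\left(g \right)} = 8 - 4 \left(g - g\right) = 8 - 0 = 8 + 0 = 8$)
$C{\left(z,X \right)} = - 13 z + 156 X$
$\left(C{\left(56,S{\left(-10 \right)} \right)} + E{\left(-160 \right)}\right) + 29^{3} = \left(\left(\left(-13\right) 56 + 156 \cdot 3\right) + 8\right) + 29^{3} = \left(\left(-728 + 468\right) + 8\right) + 24389 = \left(-260 + 8\right) + 24389 = -252 + 24389 = 24137$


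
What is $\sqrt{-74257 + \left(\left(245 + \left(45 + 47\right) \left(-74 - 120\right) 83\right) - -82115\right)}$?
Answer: $i \sqrt{1473281} \approx 1213.8 i$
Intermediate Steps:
$\sqrt{-74257 + \left(\left(245 + \left(45 + 47\right) \left(-74 - 120\right) 83\right) - -82115\right)} = \sqrt{-74257 + \left(\left(245 + 92 \left(-194\right) 83\right) + 82115\right)} = \sqrt{-74257 + \left(\left(245 - 1481384\right) + 82115\right)} = \sqrt{-74257 + \left(-1481139 + 82115\right)} = \sqrt{-74257 - 1399024} = \sqrt{-1473281} = i \sqrt{1473281}$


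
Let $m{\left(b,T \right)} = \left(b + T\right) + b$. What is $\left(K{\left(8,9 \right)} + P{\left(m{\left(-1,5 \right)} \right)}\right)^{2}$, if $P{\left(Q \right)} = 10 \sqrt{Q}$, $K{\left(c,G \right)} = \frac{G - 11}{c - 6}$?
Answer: $301 - 20 \sqrt{3} \approx 266.36$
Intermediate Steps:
$K{\left(c,G \right)} = \frac{-11 + G}{-6 + c}$
$m{\left(b,T \right)} = T + 2 b$ ($m{\left(b,T \right)} = \left(T + b\right) + b = T + 2 b$)
$\left(K{\left(8,9 \right)} + P{\left(m{\left(-1,5 \right)} \right)}\right)^{2} = \left(\frac{-11 + 9}{-6 + 8} + 10 \sqrt{5 + 2 \left(-1\right)}\right)^{2} = \left(\frac{1}{2} \left(-2\right) + 10 \sqrt{5 - 2}\right)^{2} = \left(\frac{1}{2} \left(-2\right) + 10 \sqrt{3}\right)^{2} = \left(-1 + 10 \sqrt{3}\right)^{2}$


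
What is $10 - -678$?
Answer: $688$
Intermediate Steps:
$10 - -678 = 10 + 678 = 688$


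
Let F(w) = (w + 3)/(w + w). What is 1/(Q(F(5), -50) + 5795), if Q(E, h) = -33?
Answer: 1/5762 ≈ 0.00017355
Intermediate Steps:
F(w) = (3 + w)/(2*w) (F(w) = (3 + w)/((2*w)) = (3 + w)*(1/(2*w)) = (3 + w)/(2*w))
1/(Q(F(5), -50) + 5795) = 1/(-33 + 5795) = 1/5762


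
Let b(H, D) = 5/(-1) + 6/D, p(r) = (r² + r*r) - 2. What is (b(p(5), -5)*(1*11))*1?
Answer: -341/5 ≈ -68.200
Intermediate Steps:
p(r) = -2 + 2*r² (p(r) = (r² + r²) - 2 = 2*r² - 2 = -2 + 2*r²)
b(H, D) = -5 + 6/D (b(H, D) = 5*(-1) + 6/D = -5 + 6/D)
(b(p(5), -5)*(1*11))*1 = ((-5 + 6/(-5))*(1*11))*1 = ((-5 + 6*(-⅕))*11)*1 = ((-5 - 6/5)*11)*1 = -31/5*11*1 = -341/5*1 = -341/5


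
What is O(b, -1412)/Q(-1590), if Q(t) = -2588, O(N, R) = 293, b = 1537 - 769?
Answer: -293/2588 ≈ -0.11321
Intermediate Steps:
b = 768
O(b, -1412)/Q(-1590) = 293/(-2588) = 293*(-1/2588) = -293/2588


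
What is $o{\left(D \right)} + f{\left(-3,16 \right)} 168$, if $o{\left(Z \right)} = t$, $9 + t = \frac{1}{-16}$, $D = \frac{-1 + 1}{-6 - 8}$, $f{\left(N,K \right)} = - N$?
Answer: $\frac{7919}{16} \approx 494.94$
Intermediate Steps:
$D = 0$ ($D = \frac{0}{-14} = 0 \left(- \frac{1}{14}\right) = 0$)
$t = - \frac{145}{16}$ ($t = -9 + \frac{1}{-16} = -9 - \frac{1}{16} = - \frac{145}{16} \approx -9.0625$)
$o{\left(Z \right)} = - \frac{145}{16}$
$o{\left(D \right)} + f{\left(-3,16 \right)} 168 = - \frac{145}{16} + \left(-1\right) \left(-3\right) 168 = - \frac{145}{16} + 3 \cdot 168 = - \frac{145}{16} + 504 = \frac{7919}{16}$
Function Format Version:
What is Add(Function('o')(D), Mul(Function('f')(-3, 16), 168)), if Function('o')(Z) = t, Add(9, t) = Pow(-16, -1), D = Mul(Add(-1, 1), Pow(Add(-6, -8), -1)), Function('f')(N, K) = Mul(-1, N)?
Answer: Rational(7919, 16) ≈ 494.94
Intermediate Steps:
D = 0 (D = Mul(0, Pow(-14, -1)) = Mul(0, Rational(-1, 14)) = 0)
t = Rational(-145, 16) (t = Add(-9, Pow(-16, -1)) = Add(-9, Rational(-1, 16)) = Rational(-145, 16) ≈ -9.0625)
Function('o')(Z) = Rational(-145, 16)
Add(Function('o')(D), Mul(Function('f')(-3, 16), 168)) = Add(Rational(-145, 16), Mul(Mul(-1, -3), 168)) = Add(Rational(-145, 16), Mul(3, 168)) = Add(Rational(-145, 16), 504) = Rational(7919, 16)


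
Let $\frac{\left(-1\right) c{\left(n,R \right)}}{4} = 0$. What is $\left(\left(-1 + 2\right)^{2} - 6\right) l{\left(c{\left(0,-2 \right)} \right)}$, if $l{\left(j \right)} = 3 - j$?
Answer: $-15$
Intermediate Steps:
$c{\left(n,R \right)} = 0$ ($c{\left(n,R \right)} = \left(-4\right) 0 = 0$)
$\left(\left(-1 + 2\right)^{2} - 6\right) l{\left(c{\left(0,-2 \right)} \right)} = \left(\left(-1 + 2\right)^{2} - 6\right) \left(3 - 0\right) = \left(1^{2} - 6\right) \left(3 + 0\right) = \left(1 - 6\right) 3 = \left(-5\right) 3 = -15$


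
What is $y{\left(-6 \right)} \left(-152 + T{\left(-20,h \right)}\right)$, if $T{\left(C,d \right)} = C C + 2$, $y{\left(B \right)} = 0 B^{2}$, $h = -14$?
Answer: $0$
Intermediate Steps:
$y{\left(B \right)} = 0$
$T{\left(C,d \right)} = 2 + C^{2}$ ($T{\left(C,d \right)} = C^{2} + 2 = 2 + C^{2}$)
$y{\left(-6 \right)} \left(-152 + T{\left(-20,h \right)}\right) = 0 \left(-152 + \left(2 + \left(-20\right)^{2}\right)\right) = 0 \left(-152 + \left(2 + 400\right)\right) = 0 \left(-152 + 402\right) = 0 \cdot 250 = 0$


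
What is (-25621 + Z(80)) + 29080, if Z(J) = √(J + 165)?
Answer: 3459 + 7*√5 ≈ 3474.7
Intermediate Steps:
Z(J) = √(165 + J)
(-25621 + Z(80)) + 29080 = (-25621 + √(165 + 80)) + 29080 = (-25621 + √245) + 29080 = (-25621 + 7*√5) + 29080 = 3459 + 7*√5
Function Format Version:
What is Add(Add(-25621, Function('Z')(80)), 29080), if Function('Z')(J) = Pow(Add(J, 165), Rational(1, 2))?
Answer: Add(3459, Mul(7, Pow(5, Rational(1, 2)))) ≈ 3474.7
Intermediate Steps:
Function('Z')(J) = Pow(Add(165, J), Rational(1, 2))
Add(Add(-25621, Function('Z')(80)), 29080) = Add(Add(-25621, Pow(Add(165, 80), Rational(1, 2))), 29080) = Add(Add(-25621, Pow(245, Rational(1, 2))), 29080) = Add(Add(-25621, Mul(7, Pow(5, Rational(1, 2)))), 29080) = Add(3459, Mul(7, Pow(5, Rational(1, 2))))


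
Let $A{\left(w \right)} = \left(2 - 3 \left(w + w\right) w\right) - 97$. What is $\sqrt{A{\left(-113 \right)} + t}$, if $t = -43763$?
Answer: $74 i \sqrt{22} \approx 347.09 i$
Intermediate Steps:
$A{\left(w \right)} = -95 - 6 w^{2}$ ($A{\left(w \right)} = \left(2 - 3 \cdot 2 w w\right) - 97 = \left(2 - 3 \cdot 2 w^{2}\right) - 97 = \left(2 - 6 w^{2}\right) - 97 = -95 - 6 w^{2}$)
$\sqrt{A{\left(-113 \right)} + t} = \sqrt{\left(-95 - 6 \left(-113\right)^{2}\right) - 43763} = \sqrt{\left(-95 - 76614\right) - 43763} = \sqrt{-76709 - 43763} = \sqrt{-120472} = 74 i \sqrt{22}$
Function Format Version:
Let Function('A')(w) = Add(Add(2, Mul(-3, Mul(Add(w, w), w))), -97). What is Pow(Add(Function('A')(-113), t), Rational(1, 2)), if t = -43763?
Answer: Mul(74, I, Pow(22, Rational(1, 2))) ≈ Mul(347.09, I)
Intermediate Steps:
Function('A')(w) = Add(-95, Mul(-6, Pow(w, 2))) (Function('A')(w) = Add(Add(2, Mul(-3, Mul(Mul(2, w), w))), -97) = Add(Add(2, Mul(-3, Mul(2, Pow(w, 2)))), -97) = Add(Add(2, Mul(-6, Pow(w, 2))), -97) = Add(-95, Mul(-6, Pow(w, 2))))
Pow(Add(Function('A')(-113), t), Rational(1, 2)) = Pow(Add(Add(-95, Mul(-6, Pow(-113, 2))), -43763), Rational(1, 2)) = Pow(Add(Add(-95, Mul(-6, 12769)), -43763), Rational(1, 2)) = Pow(Add(Add(-95, -76614), -43763), Rational(1, 2)) = Pow(Add(-76709, -43763), Rational(1, 2)) = Pow(-120472, Rational(1, 2)) = Mul(74, I, Pow(22, Rational(1, 2)))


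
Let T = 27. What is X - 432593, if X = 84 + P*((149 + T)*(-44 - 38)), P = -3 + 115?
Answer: -2048893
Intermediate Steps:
P = 112
X = -1616300 (X = 84 + 112*((149 + 27)*(-44 - 38)) = 84 + 112*(176*(-82)) = 84 + 112*(-14432) = 84 - 1616384 = -1616300)
X - 432593 = -1616300 - 432593 = -2048893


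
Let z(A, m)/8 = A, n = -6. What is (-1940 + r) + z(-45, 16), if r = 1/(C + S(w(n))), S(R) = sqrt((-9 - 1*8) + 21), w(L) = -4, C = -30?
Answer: -64401/28 ≈ -2300.0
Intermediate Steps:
z(A, m) = 8*A
S(R) = 2 (S(R) = sqrt((-9 - 8) + 21) = sqrt(-17 + 21) = sqrt(4) = 2)
r = -1/28 (r = 1/(-30 + 2) = 1/(-28) = -1/28 ≈ -0.035714)
(-1940 + r) + z(-45, 16) = (-1940 - 1/28) + 8*(-45) = -54321/28 - 360 = -64401/28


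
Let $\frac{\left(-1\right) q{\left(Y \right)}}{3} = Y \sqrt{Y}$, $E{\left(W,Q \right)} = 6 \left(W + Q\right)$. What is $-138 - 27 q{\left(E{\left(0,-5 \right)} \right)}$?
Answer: $-138 - 2430 i \sqrt{30} \approx -138.0 - 13310.0 i$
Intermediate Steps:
$E{\left(W,Q \right)} = 6 Q + 6 W$ ($E{\left(W,Q \right)} = 6 \left(Q + W\right) = 6 Q + 6 W$)
$q{\left(Y \right)} = - 3 Y^{\frac{3}{2}}$ ($q{\left(Y \right)} = - 3 Y \sqrt{Y} = - 3 Y^{\frac{3}{2}}$)
$-138 - 27 q{\left(E{\left(0,-5 \right)} \right)} = -138 - 27 \left(- 3 \left(6 \left(-5\right) + 6 \cdot 0\right)^{\frac{3}{2}}\right) = -138 - 27 \left(- 3 \left(-30 + 0\right)^{\frac{3}{2}}\right) = -138 - 27 \left(- 3 \left(-30\right)^{\frac{3}{2}}\right) = -138 - 27 \left(- 3 \left(- 30 i \sqrt{30}\right)\right) = -138 - 27 \cdot 90 i \sqrt{30} = -138 - 2430 i \sqrt{30}$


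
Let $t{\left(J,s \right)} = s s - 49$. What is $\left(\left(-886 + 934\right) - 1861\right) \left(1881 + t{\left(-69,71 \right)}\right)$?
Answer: $-12460749$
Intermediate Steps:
$t{\left(J,s \right)} = -49 + s^{2}$ ($t{\left(J,s \right)} = s^{2} - 49 = -49 + s^{2}$)
$\left(\left(-886 + 934\right) - 1861\right) \left(1881 + t{\left(-69,71 \right)}\right) = \left(\left(-886 + 934\right) - 1861\right) \left(1881 - \left(49 - 71^{2}\right)\right) = \left(48 - 1861\right) \left(1881 + \left(-49 + 5041\right)\right) = - 1813 \left(1881 + 4992\right) = \left(-1813\right) 6873 = -12460749$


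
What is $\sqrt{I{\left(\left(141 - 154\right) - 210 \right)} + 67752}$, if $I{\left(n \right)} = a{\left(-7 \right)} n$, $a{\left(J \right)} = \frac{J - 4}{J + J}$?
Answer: $\frac{5 \sqrt{529802}}{14} \approx 259.96$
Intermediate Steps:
$a{\left(J \right)} = \frac{-4 + J}{2 J}$
$I{\left(n \right)} = \frac{11 n}{14}$ ($I{\left(n \right)} = \frac{-4 - 7}{2 \left(-7\right)} n = \frac{1}{2} \left(- \frac{1}{7}\right) \left(-11\right) n = \frac{11 n}{14}$)
$\sqrt{I{\left(\left(141 - 154\right) - 210 \right)} + 67752} = \sqrt{\frac{11 \left(\left(141 - 154\right) - 210\right)}{14} + 67752} = \sqrt{\frac{11 \left(-13 - 210\right)}{14} + 67752} = \sqrt{\frac{11}{14} \left(-223\right) + 67752} = \sqrt{- \frac{2453}{14} + 67752} = \sqrt{\frac{946075}{14}} = \frac{5 \sqrt{529802}}{14}$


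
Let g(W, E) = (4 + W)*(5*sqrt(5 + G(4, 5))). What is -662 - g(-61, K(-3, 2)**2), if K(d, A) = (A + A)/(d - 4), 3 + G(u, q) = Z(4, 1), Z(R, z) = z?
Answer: -662 + 285*sqrt(3) ≈ -168.37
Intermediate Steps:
G(u, q) = -2 (G(u, q) = -3 + 1 = -2)
K(d, A) = 2*A/(-4 + d) (K(d, A) = (2*A)/(-4 + d) = 2*A/(-4 + d))
g(W, E) = 5*sqrt(3)*(4 + W) (g(W, E) = (4 + W)*(5*sqrt(5 - 2)) = (4 + W)*(5*sqrt(3)) = 5*sqrt(3)*(4 + W))
-662 - g(-61, K(-3, 2)**2) = -662 - 5*sqrt(3)*(4 - 61) = -662 - 5*sqrt(3)*(-57) = -662 - (-285)*sqrt(3) = -662 + 285*sqrt(3)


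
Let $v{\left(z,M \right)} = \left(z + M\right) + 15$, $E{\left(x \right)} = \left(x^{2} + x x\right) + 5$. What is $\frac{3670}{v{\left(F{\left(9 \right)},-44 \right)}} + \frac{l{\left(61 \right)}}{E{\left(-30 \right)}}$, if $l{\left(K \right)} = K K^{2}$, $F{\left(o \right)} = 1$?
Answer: $- \frac{134441}{25270} \approx -5.3202$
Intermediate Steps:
$E{\left(x \right)} = 5 + 2 x^{2}$ ($E{\left(x \right)} = \left(x^{2} + x^{2}\right) + 5 = 2 x^{2} + 5 = 5 + 2 x^{2}$)
$l{\left(K \right)} = K^{3}$
$v{\left(z,M \right)} = 15 + M + z$ ($v{\left(z,M \right)} = \left(M + z\right) + 15 = 15 + M + z$)
$\frac{3670}{v{\left(F{\left(9 \right)},-44 \right)}} + \frac{l{\left(61 \right)}}{E{\left(-30 \right)}} = \frac{3670}{15 - 44 + 1} + \frac{61^{3}}{5 + 2 \left(-30\right)^{2}} = \frac{3670}{-28} + \frac{226981}{5 + 2 \cdot 900} = 3670 \left(- \frac{1}{28}\right) + \frac{226981}{5 + 1800} = - \frac{1835}{14} + \frac{226981}{1805} = - \frac{134441}{25270}$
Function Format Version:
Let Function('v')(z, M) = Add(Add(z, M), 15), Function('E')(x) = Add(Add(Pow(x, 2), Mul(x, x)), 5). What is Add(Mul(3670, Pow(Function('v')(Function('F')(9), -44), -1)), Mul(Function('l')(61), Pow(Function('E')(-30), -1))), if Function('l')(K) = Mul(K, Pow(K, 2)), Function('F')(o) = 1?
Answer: Rational(-134441, 25270) ≈ -5.3202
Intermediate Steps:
Function('E')(x) = Add(5, Mul(2, Pow(x, 2))) (Function('E')(x) = Add(Add(Pow(x, 2), Pow(x, 2)), 5) = Add(Mul(2, Pow(x, 2)), 5) = Add(5, Mul(2, Pow(x, 2))))
Function('l')(K) = Pow(K, 3)
Function('v')(z, M) = Add(15, M, z) (Function('v')(z, M) = Add(Add(M, z), 15) = Add(15, M, z))
Add(Mul(3670, Pow(Function('v')(Function('F')(9), -44), -1)), Mul(Function('l')(61), Pow(Function('E')(-30), -1))) = Add(Mul(3670, Pow(Add(15, -44, 1), -1)), Mul(Pow(61, 3), Pow(Add(5, Mul(2, Pow(-30, 2))), -1))) = Add(Mul(3670, Pow(-28, -1)), Mul(226981, Pow(Add(5, Mul(2, 900)), -1))) = Add(Mul(3670, Rational(-1, 28)), Mul(226981, Pow(Add(5, 1800), -1))) = Add(Rational(-1835, 14), Mul(226981, Pow(1805, -1))) = Add(Rational(-1835, 14), Mul(226981, Rational(1, 1805))) = Add(Rational(-1835, 14), Rational(226981, 1805)) = Rational(-134441, 25270)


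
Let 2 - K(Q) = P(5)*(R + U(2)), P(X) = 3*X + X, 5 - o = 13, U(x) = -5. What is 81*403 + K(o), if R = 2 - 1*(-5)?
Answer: 32605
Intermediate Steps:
R = 7 (R = 2 + 5 = 7)
o = -8 (o = 5 - 1*13 = 5 - 13 = -8)
P(X) = 4*X
K(Q) = -38 (K(Q) = 2 - 4*5*(7 - 5) = 2 - 20*2 = 2 - 1*40 = 2 - 40 = -38)
81*403 + K(o) = 81*403 - 38 = 32643 - 38 = 32605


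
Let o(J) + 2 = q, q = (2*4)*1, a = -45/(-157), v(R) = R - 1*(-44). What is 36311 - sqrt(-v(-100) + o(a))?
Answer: 36311 - sqrt(62) ≈ 36303.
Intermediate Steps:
v(R) = 44 + R (v(R) = R + 44 = 44 + R)
a = 45/157 (a = -45*(-1/157) = 45/157 ≈ 0.28662)
q = 8 (q = 8*1 = 8)
o(J) = 6 (o(J) = -2 + 8 = 6)
36311 - sqrt(-v(-100) + o(a)) = 36311 - sqrt(-(44 - 100) + 6) = 36311 - sqrt(-1*(-56) + 6) = 36311 - sqrt(56 + 6) = 36311 - sqrt(62)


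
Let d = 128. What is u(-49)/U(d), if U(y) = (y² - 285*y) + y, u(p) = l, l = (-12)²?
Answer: -3/416 ≈ -0.0072115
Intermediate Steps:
l = 144
u(p) = 144
U(y) = y² - 284*y
u(-49)/U(d) = 144/((128*(-284 + 128))) = 144/((128*(-156))) = 144/(-19968) = 144*(-1/19968) = -3/416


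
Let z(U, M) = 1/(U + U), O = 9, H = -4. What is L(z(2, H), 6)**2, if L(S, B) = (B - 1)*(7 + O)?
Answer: 6400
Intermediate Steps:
z(U, M) = 1/(2*U)
L(S, B) = -16 + 16*B (L(S, B) = (B - 1)*(7 + 9) = (-1 + B)*16 = -16 + 16*B)
L(z(2, H), 6)**2 = (-16 + 16*6)**2 = (-16 + 96)**2 = 80**2 = 6400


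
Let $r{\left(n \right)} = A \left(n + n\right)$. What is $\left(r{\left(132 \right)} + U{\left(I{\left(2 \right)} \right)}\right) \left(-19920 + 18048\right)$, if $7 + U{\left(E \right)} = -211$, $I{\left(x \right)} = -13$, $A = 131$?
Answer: $-64333152$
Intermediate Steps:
$U{\left(E \right)} = -218$ ($U{\left(E \right)} = -7 - 211 = -218$)
$r{\left(n \right)} = 262 n$ ($r{\left(n \right)} = 131 \left(n + n\right) = 131 \cdot 2 n = 262 n$)
$\left(r{\left(132 \right)} + U{\left(I{\left(2 \right)} \right)}\right) \left(-19920 + 18048\right) = \left(262 \cdot 132 - 218\right) \left(-19920 + 18048\right) = \left(34584 - 218\right) \left(-1872\right) = 34366 \left(-1872\right) = -64333152$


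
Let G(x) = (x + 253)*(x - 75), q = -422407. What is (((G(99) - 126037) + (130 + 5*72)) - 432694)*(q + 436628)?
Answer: -7818606253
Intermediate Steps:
G(x) = (-75 + x)*(253 + x) (G(x) = (253 + x)*(-75 + x) = (-75 + x)*(253 + x))
(((G(99) - 126037) + (130 + 5*72)) - 432694)*(q + 436628) = ((((-18975 + 99² + 178*99) - 126037) + (130 + 5*72)) - 432694)*(-422407 + 436628) = ((((-18975 + 9801 + 17622) - 126037) + (130 + 360)) - 432694)*14221 = (((8448 - 126037) + 490) - 432694)*14221 = ((-117589 + 490) - 432694)*14221 = (-117099 - 432694)*14221 = -549793*14221 = -7818606253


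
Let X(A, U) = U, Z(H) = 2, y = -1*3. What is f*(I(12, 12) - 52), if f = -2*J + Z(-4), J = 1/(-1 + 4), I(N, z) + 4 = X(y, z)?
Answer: -176/3 ≈ -58.667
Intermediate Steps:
y = -3
I(N, z) = -4 + z
J = ⅓ (J = 1/3 = ⅓ ≈ 0.33333)
f = 4/3 (f = -2*⅓ + 2 = -⅔ + 2 = 4/3 ≈ 1.3333)
f*(I(12, 12) - 52) = 4*((-4 + 12) - 52)/3 = 4*(8 - 52)/3 = (4/3)*(-44) = -176/3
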